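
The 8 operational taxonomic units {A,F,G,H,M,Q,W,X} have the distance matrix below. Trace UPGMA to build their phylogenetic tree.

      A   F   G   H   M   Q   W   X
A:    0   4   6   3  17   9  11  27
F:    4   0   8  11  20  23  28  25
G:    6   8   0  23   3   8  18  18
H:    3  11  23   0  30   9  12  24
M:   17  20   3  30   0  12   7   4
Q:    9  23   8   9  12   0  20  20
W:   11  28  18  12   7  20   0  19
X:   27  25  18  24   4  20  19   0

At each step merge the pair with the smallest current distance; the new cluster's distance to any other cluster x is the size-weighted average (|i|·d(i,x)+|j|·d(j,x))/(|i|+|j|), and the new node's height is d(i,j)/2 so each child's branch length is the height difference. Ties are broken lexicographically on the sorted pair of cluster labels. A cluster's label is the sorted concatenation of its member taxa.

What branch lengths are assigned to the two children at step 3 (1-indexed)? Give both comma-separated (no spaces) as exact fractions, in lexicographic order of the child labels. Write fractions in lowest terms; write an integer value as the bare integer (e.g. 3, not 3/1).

iteration 1: select A,H (d=3); attach at lengths (3/2, 3/2); label the merged cluster AH
  updated: d(AH,F)=15/2, d(AH,G)=29/2, d(AH,M)=47/2, d(AH,Q)=9, d(AH,W)=23/2, d(AH,X)=51/2
iteration 2: select G,M (d=3); attach at lengths (3/2, 3/2); label the merged cluster GM
  updated: d(AH,GM)=19, d(F,GM)=14, d(GM,Q)=10, d(GM,W)=25/2, d(GM,X)=11
iteration 3: select AH,F (d=15/2); attach at lengths (9/4, 15/4); label the merged cluster AFH
  updated: d(AFH,GM)=52/3, d(AFH,Q)=41/3, d(AFH,W)=17, d(AFH,X)=76/3
iteration 4: select GM,Q (d=10); attach at lengths (7/2, 5); label the merged cluster GMQ
  updated: d(AFH,GMQ)=145/9, d(GMQ,W)=15, d(GMQ,X)=14
iteration 5: select GMQ,X (d=14); attach at lengths (2, 7); label the merged cluster GMQX
  updated: d(AFH,GMQX)=221/12, d(GMQX,W)=16
iteration 6: select GMQX,W (d=16); attach at lengths (1, 8); label the merged cluster GMQWX
  updated: d(AFH,GMQWX)=272/15
iteration 7: select AFH,GMQWX (d=272/15); attach at lengths (319/60, 16/15); label the merged cluster AFGHMQWX
final tree: (((A:3/2,H:3/2):9/4,F:15/4):319/60,((((G:3/2,M:3/2):7/2,Q:5):2,X:7):1,W:8):16/15)
total length: 2693/60

9/4,15/4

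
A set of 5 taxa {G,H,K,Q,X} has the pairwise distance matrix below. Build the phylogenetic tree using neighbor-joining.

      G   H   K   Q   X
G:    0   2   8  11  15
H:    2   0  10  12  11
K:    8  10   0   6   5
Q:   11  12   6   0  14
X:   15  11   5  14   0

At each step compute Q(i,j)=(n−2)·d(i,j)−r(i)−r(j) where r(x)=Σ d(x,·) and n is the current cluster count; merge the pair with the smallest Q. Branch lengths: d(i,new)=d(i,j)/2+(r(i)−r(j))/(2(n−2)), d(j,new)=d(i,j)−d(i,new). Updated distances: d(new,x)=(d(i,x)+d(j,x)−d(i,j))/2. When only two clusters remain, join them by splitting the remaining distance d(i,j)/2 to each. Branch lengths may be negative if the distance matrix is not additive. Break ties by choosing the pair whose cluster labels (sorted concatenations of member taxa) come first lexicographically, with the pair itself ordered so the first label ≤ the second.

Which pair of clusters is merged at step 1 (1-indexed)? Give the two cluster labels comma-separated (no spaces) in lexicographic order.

iteration 1: select G,H (d=2, Q=-65); attach at lengths (7/6, 5/6); label the merged cluster GH
  updated: d(GH,K)=8, d(GH,Q)=21/2, d(GH,X)=12
iteration 2: select GH,Q (d=21/2, Q=-40); attach at lengths (21/4, 21/4); label the merged cluster GHQ
  updated: d(GHQ,K)=7/4, d(GHQ,X)=31/4
iteration 3: select GHQ,K (d=7/4, Q=-29/2); attach at lengths (9/4, -1/2); label the merged cluster GHKQ
  updated: d(GHKQ,X)=11/2
iteration 4: select GHKQ,X (d=11/2); attach at lengths (11/4, 11/4); label the merged cluster GHKQX
final tree: ((((G:7/6,H:5/6):21/4,Q:21/4):9/4,K:-1/2):11/4,X:11/4)
total length: 79/4

G,H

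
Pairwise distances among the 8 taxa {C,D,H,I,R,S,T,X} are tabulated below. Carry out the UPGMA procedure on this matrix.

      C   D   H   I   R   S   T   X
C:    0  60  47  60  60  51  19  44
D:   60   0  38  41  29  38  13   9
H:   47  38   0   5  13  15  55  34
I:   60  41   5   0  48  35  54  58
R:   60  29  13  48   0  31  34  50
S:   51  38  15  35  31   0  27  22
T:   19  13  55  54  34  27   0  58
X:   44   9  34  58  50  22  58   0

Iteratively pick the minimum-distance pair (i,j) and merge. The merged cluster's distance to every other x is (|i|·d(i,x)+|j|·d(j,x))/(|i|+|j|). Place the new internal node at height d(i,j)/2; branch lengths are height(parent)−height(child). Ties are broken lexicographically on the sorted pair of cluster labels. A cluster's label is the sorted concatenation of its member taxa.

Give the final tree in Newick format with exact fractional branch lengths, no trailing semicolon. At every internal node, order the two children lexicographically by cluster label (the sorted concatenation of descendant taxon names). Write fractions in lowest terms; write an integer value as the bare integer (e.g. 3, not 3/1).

((C:19/2,T:19/2):335/24,((D:9/2,X:9/2):119/8,(((H:5/2,I:5/2):10,S:25/2):17/6,R:46/3):97/24):49/12)

step 1: merge (H,I) at d=5; branch lengths H→5/2, I→5/2; new cluster HI
  updated: d(C,HI)=107/2, d(D,HI)=79/2, d(HI,R)=61/2, d(HI,S)=25, d(HI,T)=109/2, d(HI,X)=46
step 2: merge (D,X) at d=9; branch lengths D→9/2, X→9/2; new cluster DX
  updated: d(C,DX)=52, d(DX,HI)=171/4, d(DX,R)=79/2, d(DX,S)=30, d(DX,T)=71/2
step 3: merge (C,T) at d=19; branch lengths C→19/2, T→19/2; new cluster CT
  updated: d(CT,DX)=175/4, d(CT,HI)=54, d(CT,R)=47, d(CT,S)=39
step 4: merge (HI,S) at d=25; branch lengths HI→10, S→25/2; new cluster HIS
  updated: d(CT,HIS)=49, d(DX,HIS)=77/2, d(HIS,R)=92/3
step 5: merge (HIS,R) at d=92/3; branch lengths HIS→17/6, R→46/3; new cluster HIRS
  updated: d(CT,HIRS)=97/2, d(DX,HIRS)=155/4
step 6: merge (DX,HIRS) at d=155/4; branch lengths DX→119/8, HIRS→97/24; new cluster DHIRSX
  updated: d(CT,DHIRSX)=563/12
step 7: merge (CT,DHIRSX) at d=563/12; branch lengths CT→335/24, DHIRSX→49/12; new cluster CDHIRSTX
final tree: ((C:19/2,T:19/2):335/24,((D:9/2,X:9/2):119/8,(((H:5/2,I:5/2):10,S:25/2):17/6,R:46/3):97/24):49/12)
total length: 885/8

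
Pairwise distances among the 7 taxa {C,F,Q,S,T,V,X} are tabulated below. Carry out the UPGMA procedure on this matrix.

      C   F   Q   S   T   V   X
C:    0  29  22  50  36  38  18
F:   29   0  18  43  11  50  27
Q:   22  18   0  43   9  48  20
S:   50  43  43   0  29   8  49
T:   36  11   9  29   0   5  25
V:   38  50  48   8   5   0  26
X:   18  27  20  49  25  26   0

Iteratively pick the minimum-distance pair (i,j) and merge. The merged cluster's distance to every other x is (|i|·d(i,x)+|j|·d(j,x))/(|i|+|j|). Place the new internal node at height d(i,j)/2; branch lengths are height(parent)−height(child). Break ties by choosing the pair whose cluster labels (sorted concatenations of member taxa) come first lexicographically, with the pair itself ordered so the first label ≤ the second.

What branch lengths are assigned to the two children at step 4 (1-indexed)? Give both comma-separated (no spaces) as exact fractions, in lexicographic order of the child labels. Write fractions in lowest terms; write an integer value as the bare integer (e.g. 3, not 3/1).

37/4,27/4

iteration 1: select T,V (d=5); attach at lengths (5/2, 5/2); label the merged cluster TV
  updated: d(C,TV)=37, d(F,TV)=61/2, d(Q,TV)=57/2, d(S,TV)=37/2, d(TV,X)=51/2
iteration 2: select C,X (d=18); attach at lengths (9, 9); label the merged cluster CX
  updated: d(CX,F)=28, d(CX,Q)=21, d(CX,S)=99/2, d(CX,TV)=125/4
iteration 3: select F,Q (d=18); attach at lengths (9, 9); label the merged cluster FQ
  updated: d(CX,FQ)=49/2, d(FQ,S)=43, d(FQ,TV)=59/2
iteration 4: select S,TV (d=37/2); attach at lengths (37/4, 27/4); label the merged cluster STV
  updated: d(CX,STV)=112/3, d(FQ,STV)=34
iteration 5: select CX,FQ (d=49/2); attach at lengths (13/4, 13/4); label the merged cluster CFQX
  updated: d(CFQX,STV)=107/3
iteration 6: select CFQX,STV (d=107/3); attach at lengths (67/12, 103/12); label the merged cluster CFQSTVX
final tree: (((C:9,X:9):13/4,(F:9,Q:9):13/4):67/12,(S:37/4,(T:5/2,V:5/2):27/4):103/12)
total length: 233/3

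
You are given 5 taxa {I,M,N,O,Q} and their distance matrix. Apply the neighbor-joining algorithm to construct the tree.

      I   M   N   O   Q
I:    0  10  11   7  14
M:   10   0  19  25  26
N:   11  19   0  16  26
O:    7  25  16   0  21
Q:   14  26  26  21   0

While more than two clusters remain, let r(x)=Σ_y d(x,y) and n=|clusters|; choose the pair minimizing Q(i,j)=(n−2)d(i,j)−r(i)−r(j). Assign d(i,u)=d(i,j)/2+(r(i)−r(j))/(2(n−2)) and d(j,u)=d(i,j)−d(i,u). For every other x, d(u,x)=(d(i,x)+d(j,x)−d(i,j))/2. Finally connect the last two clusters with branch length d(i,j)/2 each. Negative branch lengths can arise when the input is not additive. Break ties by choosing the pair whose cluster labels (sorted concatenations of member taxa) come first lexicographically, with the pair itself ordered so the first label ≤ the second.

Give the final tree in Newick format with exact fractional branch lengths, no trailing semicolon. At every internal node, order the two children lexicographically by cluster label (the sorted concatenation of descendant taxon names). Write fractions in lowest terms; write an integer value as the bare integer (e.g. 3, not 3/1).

1. join M+N (d=19, Q=-95) ⇒ MN; edges |M|=65/6, |N|=49/6
  updated: d(I,MN)=1, d(MN,O)=11, d(MN,Q)=33/2
2. join I+MN (d=1, Q=-97/2) ⇒ IMN; edges |I|=-9/8, |MN|=17/8
  updated: d(IMN,O)=17/2, d(IMN,Q)=59/4
3. join IMN+O (d=17/2, Q=-177/4) ⇒ IMNO; edges |IMN|=9/8, |O|=59/8
  updated: d(IMNO,Q)=109/8
4. join IMNO+Q (d=109/8) ⇒ IMNOQ; edges |IMNO|=109/16, |Q|=109/16
final tree: (((I:-9/8,(M:65/6,N:49/6):17/8):9/8,O:59/8):109/16,Q:109/16)
total length: 337/8

(((I:-9/8,(M:65/6,N:49/6):17/8):9/8,O:59/8):109/16,Q:109/16)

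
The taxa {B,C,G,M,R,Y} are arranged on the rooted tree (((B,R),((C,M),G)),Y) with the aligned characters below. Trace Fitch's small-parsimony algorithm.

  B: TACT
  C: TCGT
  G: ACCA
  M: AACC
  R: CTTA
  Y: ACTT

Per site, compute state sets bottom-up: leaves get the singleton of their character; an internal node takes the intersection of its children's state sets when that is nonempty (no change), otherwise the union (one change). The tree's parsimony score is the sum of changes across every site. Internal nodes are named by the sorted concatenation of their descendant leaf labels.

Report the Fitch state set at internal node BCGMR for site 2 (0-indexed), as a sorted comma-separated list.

BR@0: {T} ∪ {C} = {C,T} (union, +1)
CM@0: {T} ∪ {A} = {A,T} (union, +1)
CGM@0: {A,T} ∩ {A} = {A} (intersection, +0)
BCGMR@0: {C,T} ∪ {A} = {A,C,T} (union, +1)
BCGMRY@0: {A,C,T} ∩ {A} = {A} (intersection, +0)
BR@1: {A} ∪ {T} = {A,T} (union, +1)
CM@1: {C} ∪ {A} = {A,C} (union, +1)
CGM@1: {A,C} ∩ {C} = {C} (intersection, +0)
BCGMR@1: {A,T} ∪ {C} = {A,C,T} (union, +1)
BCGMRY@1: {A,C,T} ∩ {C} = {C} (intersection, +0)
BR@2: {C} ∪ {T} = {C,T} (union, +1)
CM@2: {G} ∪ {C} = {C,G} (union, +1)
CGM@2: {C,G} ∩ {C} = {C} (intersection, +0)
BCGMR@2: {C,T} ∩ {C} = {C} (intersection, +0)
BCGMRY@2: {C} ∪ {T} = {C,T} (union, +1)
BR@3: {T} ∪ {A} = {A,T} (union, +1)
CM@3: {T} ∪ {C} = {C,T} (union, +1)
CGM@3: {C,T} ∪ {A} = {A,C,T} (union, +1)
BCGMR@3: {A,T} ∩ {A,C,T} = {A,T} (intersection, +0)
BCGMRY@3: {A,T} ∩ {T} = {T} (intersection, +0)
per-site changes: [3, 3, 3, 3]; total = 12

C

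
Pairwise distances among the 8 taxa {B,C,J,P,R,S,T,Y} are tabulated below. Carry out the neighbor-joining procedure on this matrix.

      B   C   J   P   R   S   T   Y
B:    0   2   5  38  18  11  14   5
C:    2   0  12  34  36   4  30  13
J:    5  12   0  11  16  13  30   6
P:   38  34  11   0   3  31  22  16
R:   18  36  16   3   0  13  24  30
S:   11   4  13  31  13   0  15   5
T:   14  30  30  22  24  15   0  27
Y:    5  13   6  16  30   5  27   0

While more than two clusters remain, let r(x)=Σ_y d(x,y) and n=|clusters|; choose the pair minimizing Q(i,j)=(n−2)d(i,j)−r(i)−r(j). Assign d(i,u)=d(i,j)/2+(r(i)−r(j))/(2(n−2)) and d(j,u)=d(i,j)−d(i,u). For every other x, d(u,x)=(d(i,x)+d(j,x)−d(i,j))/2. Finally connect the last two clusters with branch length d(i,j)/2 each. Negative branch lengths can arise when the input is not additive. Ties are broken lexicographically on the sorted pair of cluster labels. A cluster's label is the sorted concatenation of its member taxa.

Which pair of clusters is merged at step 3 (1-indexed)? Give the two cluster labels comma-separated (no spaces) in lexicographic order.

B,C

iteration 1: select P,R (d=3, Q=-277); attach at lengths (11/4, 1/4); label the merged cluster PR
  updated: d(B,PR)=53/2, d(C,PR)=67/2, d(J,PR)=12, d(PR,S)=41/2, d(PR,T)=43/2, d(PR,Y)=43/2
iteration 2: select PR,T (d=43/2, Q=-331/2); attach at lengths (211/20, 219/20); label the merged cluster PRT
  updated: d(B,PRT)=19/2, d(C,PRT)=21, d(J,PRT)=41/4, d(PRT,S)=7, d(PRT,Y)=27/2
iteration 3: select B,C (d=2, Q=-153/2); attach at lengths (-23/16, 55/16); label the merged cluster BC
  updated: d(BC,J)=15/2, d(BC,PRT)=57/4, d(BC,S)=13/2, d(BC,Y)=8
iteration 4: select PRT,S (d=7, Q=-111/2); attach at lengths (23/4, 5/4); label the merged cluster PRST
  updated: d(BC,PRST)=55/8, d(J,PRST)=65/8, d(PRST,Y)=23/4
iteration 5: select BC,PRST (d=55/8, Q=-235/8); attach at lengths (123/32, 97/32); label the merged cluster BCPRST
  updated: d(BCPRST,J)=35/8, d(BCPRST,Y)=55/16
iteration 6: select BCPRST,J (d=35/8, Q=-221/16); attach at lengths (29/32, 111/32); label the merged cluster BCJPRST
  updated: d(BCJPRST,Y)=81/32
iteration 7: select BCJPRST,Y (d=81/32); attach at lengths (81/64, 81/64); label the merged cluster BCJPRSTY
final tree: ((((B:-23/16,C:55/16):123/32,(((P:11/4,R:1/4):211/20,T:219/20):23/4,S:5/4):97/32):29/32,J:111/32):81/64,Y:81/64)
total length: 1513/32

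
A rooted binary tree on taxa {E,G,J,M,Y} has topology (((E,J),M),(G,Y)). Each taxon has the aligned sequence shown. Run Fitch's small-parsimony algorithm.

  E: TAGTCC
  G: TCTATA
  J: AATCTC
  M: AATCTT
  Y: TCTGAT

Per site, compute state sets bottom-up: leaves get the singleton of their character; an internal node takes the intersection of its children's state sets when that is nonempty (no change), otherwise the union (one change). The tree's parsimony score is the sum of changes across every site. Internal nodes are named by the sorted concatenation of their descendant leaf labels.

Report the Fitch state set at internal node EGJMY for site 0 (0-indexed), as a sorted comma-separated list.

[col 0] EJ: children E:{T}, J:{A} ∪→ {A,T}; cost 1
[col 0] EJM: children EJ:{A,T}, M:{A} ∩→ {A}; cost 0
[col 0] GY: children G:{T}, Y:{T} ∩→ {T}; cost 0
[col 0] EGJMY: children EJM:{A}, GY:{T} ∪→ {A,T}; cost 1
[col 1] EJ: children E:{A}, J:{A} ∩→ {A}; cost 0
[col 1] EJM: children EJ:{A}, M:{A} ∩→ {A}; cost 0
[col 1] GY: children G:{C}, Y:{C} ∩→ {C}; cost 0
[col 1] EGJMY: children EJM:{A}, GY:{C} ∪→ {A,C}; cost 1
[col 2] EJ: children E:{G}, J:{T} ∪→ {G,T}; cost 1
[col 2] EJM: children EJ:{G,T}, M:{T} ∩→ {T}; cost 0
[col 2] GY: children G:{T}, Y:{T} ∩→ {T}; cost 0
[col 2] EGJMY: children EJM:{T}, GY:{T} ∩→ {T}; cost 0
[col 3] EJ: children E:{T}, J:{C} ∪→ {C,T}; cost 1
[col 3] EJM: children EJ:{C,T}, M:{C} ∩→ {C}; cost 0
[col 3] GY: children G:{A}, Y:{G} ∪→ {A,G}; cost 1
[col 3] EGJMY: children EJM:{C}, GY:{A,G} ∪→ {A,C,G}; cost 1
[col 4] EJ: children E:{C}, J:{T} ∪→ {C,T}; cost 1
[col 4] EJM: children EJ:{C,T}, M:{T} ∩→ {T}; cost 0
[col 4] GY: children G:{T}, Y:{A} ∪→ {A,T}; cost 1
[col 4] EGJMY: children EJM:{T}, GY:{A,T} ∩→ {T}; cost 0
[col 5] EJ: children E:{C}, J:{C} ∩→ {C}; cost 0
[col 5] EJM: children EJ:{C}, M:{T} ∪→ {C,T}; cost 1
[col 5] GY: children G:{A}, Y:{T} ∪→ {A,T}; cost 1
[col 5] EGJMY: children EJM:{C,T}, GY:{A,T} ∩→ {T}; cost 0
per-site changes: [2, 1, 1, 3, 2, 2]; total = 11

A,T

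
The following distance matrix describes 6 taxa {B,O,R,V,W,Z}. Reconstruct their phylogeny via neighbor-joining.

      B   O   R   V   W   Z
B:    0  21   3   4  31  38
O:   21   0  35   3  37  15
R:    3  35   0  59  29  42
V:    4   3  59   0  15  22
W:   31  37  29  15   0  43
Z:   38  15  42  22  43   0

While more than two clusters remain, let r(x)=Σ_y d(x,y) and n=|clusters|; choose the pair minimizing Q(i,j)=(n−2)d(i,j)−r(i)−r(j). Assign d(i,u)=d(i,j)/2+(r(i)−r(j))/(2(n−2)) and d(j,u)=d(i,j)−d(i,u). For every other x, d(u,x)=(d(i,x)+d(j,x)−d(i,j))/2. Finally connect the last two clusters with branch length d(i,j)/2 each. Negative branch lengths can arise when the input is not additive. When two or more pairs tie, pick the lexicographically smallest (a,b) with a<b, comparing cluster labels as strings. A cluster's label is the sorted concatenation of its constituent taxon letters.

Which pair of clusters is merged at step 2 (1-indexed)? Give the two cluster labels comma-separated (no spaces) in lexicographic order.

1. join B+R (d=3, Q=-253) ⇒ BR; edges |B|=-59/8, |R|=83/8
  updated: d(BR,O)=53/2, d(BR,V)=30, d(BR,W)=57/2, d(BR,Z)=77/2
2. join BR+W (d=57/2, Q=-323/2) ⇒ BRW; edges |BR|=57/4, |W|=57/4
  updated: d(BRW,O)=35/2, d(BRW,V)=33/4, d(BRW,Z)=53/2
3. join BRW+V (d=33/4, Q=-69) ⇒ BRVW; edges |BRW|=71/8, |V|=-5/8
  updated: d(BRVW,O)=49/8, d(BRVW,Z)=161/8
4. join BRVW+O (d=49/8, Q=-165/4) ⇒ BORVW; edges |BRVW|=45/8, |O|=1/2
  updated: d(BORVW,Z)=29/2
5. join BORVW+Z (d=29/2) ⇒ BORVWZ; edges |BORVW|=29/4, |Z|=29/4
final tree: (((((B:-59/8,R:83/8):57/4,W:57/4):71/8,V:-5/8):45/8,O:1/2):29/4,Z:29/4)
total length: 483/8

BR,W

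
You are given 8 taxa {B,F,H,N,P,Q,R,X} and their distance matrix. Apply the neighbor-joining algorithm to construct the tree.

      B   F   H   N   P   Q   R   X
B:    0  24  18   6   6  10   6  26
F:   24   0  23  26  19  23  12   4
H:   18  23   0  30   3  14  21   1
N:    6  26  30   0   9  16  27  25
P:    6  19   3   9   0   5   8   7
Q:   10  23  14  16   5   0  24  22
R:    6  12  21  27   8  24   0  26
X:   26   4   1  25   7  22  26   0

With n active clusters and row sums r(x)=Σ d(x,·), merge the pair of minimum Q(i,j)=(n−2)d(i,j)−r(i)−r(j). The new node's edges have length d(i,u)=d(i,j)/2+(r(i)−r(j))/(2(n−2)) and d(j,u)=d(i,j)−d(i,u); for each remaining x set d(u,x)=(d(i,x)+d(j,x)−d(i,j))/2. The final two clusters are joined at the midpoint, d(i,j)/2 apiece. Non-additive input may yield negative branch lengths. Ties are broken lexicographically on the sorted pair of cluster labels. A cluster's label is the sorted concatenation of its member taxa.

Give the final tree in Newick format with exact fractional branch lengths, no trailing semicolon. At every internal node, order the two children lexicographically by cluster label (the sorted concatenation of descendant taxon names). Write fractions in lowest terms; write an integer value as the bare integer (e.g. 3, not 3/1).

step 1: merge (F,X) at d=4, Q=-218; branch lengths F→11/3, X→1/3; new cluster FX
  updated: d(B,FX)=23, d(FX,H)=10, d(FX,N)=47/2, d(FX,P)=11, d(FX,Q)=41/2, d(FX,R)=17
step 2: merge (FX,H) at d=10, Q=-151; branch lengths FX→59/10, H→41/10; new cluster FHX
  updated: d(B,FHX)=31/2, d(FHX,N)=87/4, d(FHX,P)=2, d(FHX,Q)=49/4, d(FHX,R)=14
step 3: merge (B,N) at d=6, Q=-397/4; branch lengths B→-49/32, N→241/32; new cluster BN
  updated: d(BN,FHX)=125/8, d(BN,P)=9/2, d(BN,Q)=10, d(BN,R)=27/2
step 4: merge (BN,Q) at d=10, Q=-519/8; branch lengths BN→179/48, Q→301/48; new cluster BNQ
  updated: d(BNQ,FHX)=143/16, d(BNQ,P)=-1/4, d(BNQ,R)=55/4
step 5: merge (BNQ,P) at d=-1/4, Q=-523/16; branch lengths BNQ→195/64, P→-211/64; new cluster BNPQ
  updated: d(BNPQ,FHX)=179/32, d(BNPQ,R)=11
step 6: merge (BNPQ,FHX) at d=179/32, Q=-979/32; branch lengths BNPQ→83/64, FHX→275/64; new cluster BFHNPQX
  updated: d(BFHNPQX,R)=621/64
step 7: merge (BFHNPQX,R) at d=621/64; branch lengths BFHNPQX→621/128, R→621/128; new cluster BFHNPQRX
final tree: (((((B:-49/32,N:241/32):179/48,Q:301/48):195/64,P:-211/64):83/64,((F:11/3,X:1/3):59/10,H:41/10):275/64):621/128,R:621/128)
total length: 2883/64

(((((B:-49/32,N:241/32):179/48,Q:301/48):195/64,P:-211/64):83/64,((F:11/3,X:1/3):59/10,H:41/10):275/64):621/128,R:621/128)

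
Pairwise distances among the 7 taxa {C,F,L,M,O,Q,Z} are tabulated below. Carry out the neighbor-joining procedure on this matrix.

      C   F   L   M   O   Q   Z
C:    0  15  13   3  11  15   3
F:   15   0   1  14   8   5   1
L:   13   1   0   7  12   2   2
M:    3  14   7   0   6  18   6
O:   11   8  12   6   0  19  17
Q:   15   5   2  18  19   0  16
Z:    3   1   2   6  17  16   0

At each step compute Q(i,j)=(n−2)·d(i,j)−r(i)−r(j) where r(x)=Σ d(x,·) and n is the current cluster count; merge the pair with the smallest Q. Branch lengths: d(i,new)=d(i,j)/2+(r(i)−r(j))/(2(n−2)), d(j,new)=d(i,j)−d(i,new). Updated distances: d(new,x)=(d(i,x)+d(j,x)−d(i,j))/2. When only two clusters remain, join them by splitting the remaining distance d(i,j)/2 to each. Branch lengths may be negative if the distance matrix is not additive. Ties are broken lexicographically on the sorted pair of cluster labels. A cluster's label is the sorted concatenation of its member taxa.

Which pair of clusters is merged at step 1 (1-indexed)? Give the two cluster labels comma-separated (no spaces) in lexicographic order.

L,Q

iteration 1: select L,Q (d=2, Q=-102); attach at lengths (-14/5, 24/5); label the merged cluster LQ
  updated: d(C,LQ)=13, d(F,LQ)=2, d(LQ,M)=23/2, d(LQ,O)=29/2, d(LQ,Z)=8
iteration 2: select F,LQ (d=2, Q=-81); attach at lengths (-1/8, 17/8); label the merged cluster FLQ
  updated: d(C,FLQ)=13, d(FLQ,M)=47/4, d(FLQ,O)=41/4, d(FLQ,Z)=7/2
iteration 3: select FLQ,Z (d=7/2, Q=-115/2); attach at lengths (13/4, 1/4); label the merged cluster FLQZ
  updated: d(C,FLQZ)=25/4, d(FLQZ,M)=57/8, d(FLQZ,O)=95/8
iteration 4: select C,FLQZ (d=25/4, Q=-33); attach at lengths (15/8, 35/8); label the merged cluster CFLQZ
  updated: d(CFLQZ,M)=31/16, d(CFLQZ,O)=133/16
iteration 5: select CFLQZ,M (d=31/16, Q=-65/4); attach at lengths (17/8, -3/16); label the merged cluster CFLMQZ
  updated: d(CFLMQZ,O)=99/16
iteration 6: select CFLMQZ,O (d=99/16); attach at lengths (99/32, 99/32); label the merged cluster CFLMOQZ
final tree: (((C:15/8,((F:-1/8,(L:-14/5,Q:24/5):17/8):13/4,Z:1/4):35/8):17/8,M:-3/16):99/32,O:99/32)
total length: 175/8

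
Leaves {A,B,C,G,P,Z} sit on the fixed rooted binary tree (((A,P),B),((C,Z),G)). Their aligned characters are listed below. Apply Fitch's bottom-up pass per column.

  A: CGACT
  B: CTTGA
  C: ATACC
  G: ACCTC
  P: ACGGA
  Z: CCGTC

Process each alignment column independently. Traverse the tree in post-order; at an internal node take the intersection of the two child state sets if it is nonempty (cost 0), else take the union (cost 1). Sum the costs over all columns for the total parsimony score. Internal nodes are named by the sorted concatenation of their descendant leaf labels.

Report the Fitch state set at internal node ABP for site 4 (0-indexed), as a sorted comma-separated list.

[col 0] AP: children A:{C}, P:{A} ∪→ {A,C}; cost 1
[col 0] ABP: children AP:{A,C}, B:{C} ∩→ {C}; cost 0
[col 0] CZ: children C:{A}, Z:{C} ∪→ {A,C}; cost 1
[col 0] CGZ: children CZ:{A,C}, G:{A} ∩→ {A}; cost 0
[col 0] ABCGPZ: children ABP:{C}, CGZ:{A} ∪→ {A,C}; cost 1
[col 1] AP: children A:{G}, P:{C} ∪→ {C,G}; cost 1
[col 1] ABP: children AP:{C,G}, B:{T} ∪→ {C,G,T}; cost 1
[col 1] CZ: children C:{T}, Z:{C} ∪→ {C,T}; cost 1
[col 1] CGZ: children CZ:{C,T}, G:{C} ∩→ {C}; cost 0
[col 1] ABCGPZ: children ABP:{C,G,T}, CGZ:{C} ∩→ {C}; cost 0
[col 2] AP: children A:{A}, P:{G} ∪→ {A,G}; cost 1
[col 2] ABP: children AP:{A,G}, B:{T} ∪→ {A,G,T}; cost 1
[col 2] CZ: children C:{A}, Z:{G} ∪→ {A,G}; cost 1
[col 2] CGZ: children CZ:{A,G}, G:{C} ∪→ {A,C,G}; cost 1
[col 2] ABCGPZ: children ABP:{A,G,T}, CGZ:{A,C,G} ∩→ {A,G}; cost 0
[col 3] AP: children A:{C}, P:{G} ∪→ {C,G}; cost 1
[col 3] ABP: children AP:{C,G}, B:{G} ∩→ {G}; cost 0
[col 3] CZ: children C:{C}, Z:{T} ∪→ {C,T}; cost 1
[col 3] CGZ: children CZ:{C,T}, G:{T} ∩→ {T}; cost 0
[col 3] ABCGPZ: children ABP:{G}, CGZ:{T} ∪→ {G,T}; cost 1
[col 4] AP: children A:{T}, P:{A} ∪→ {A,T}; cost 1
[col 4] ABP: children AP:{A,T}, B:{A} ∩→ {A}; cost 0
[col 4] CZ: children C:{C}, Z:{C} ∩→ {C}; cost 0
[col 4] CGZ: children CZ:{C}, G:{C} ∩→ {C}; cost 0
[col 4] ABCGPZ: children ABP:{A}, CGZ:{C} ∪→ {A,C}; cost 1
per-site changes: [3, 3, 4, 3, 2]; total = 15

A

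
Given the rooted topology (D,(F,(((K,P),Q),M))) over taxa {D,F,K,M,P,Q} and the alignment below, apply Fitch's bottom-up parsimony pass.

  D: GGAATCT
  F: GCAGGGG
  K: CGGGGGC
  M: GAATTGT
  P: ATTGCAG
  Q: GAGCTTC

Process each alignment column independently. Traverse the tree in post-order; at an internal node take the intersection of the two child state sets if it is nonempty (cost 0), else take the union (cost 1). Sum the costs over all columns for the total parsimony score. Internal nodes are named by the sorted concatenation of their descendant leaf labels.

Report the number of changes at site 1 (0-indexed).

site 0, node KP: K={C} ∪ P={A} → {A,C} (+1)
site 0, node KPQ: KP={A,C} ∪ Q={G} → {A,C,G} (+1)
site 0, node KMPQ: KPQ={A,C,G} ∩ M={G} → {G} (+0)
site 0, node FKMPQ: F={G} ∩ KMPQ={G} → {G} (+0)
site 0, node DFKMPQ: D={G} ∩ FKMPQ={G} → {G} (+0)
site 1, node KP: K={G} ∪ P={T} → {G,T} (+1)
site 1, node KPQ: KP={G,T} ∪ Q={A} → {A,G,T} (+1)
site 1, node KMPQ: KPQ={A,G,T} ∩ M={A} → {A} (+0)
site 1, node FKMPQ: F={C} ∪ KMPQ={A} → {A,C} (+1)
site 1, node DFKMPQ: D={G} ∪ FKMPQ={A,C} → {A,C,G} (+1)
site 2, node KP: K={G} ∪ P={T} → {G,T} (+1)
site 2, node KPQ: KP={G,T} ∩ Q={G} → {G} (+0)
site 2, node KMPQ: KPQ={G} ∪ M={A} → {A,G} (+1)
site 2, node FKMPQ: F={A} ∩ KMPQ={A,G} → {A} (+0)
site 2, node DFKMPQ: D={A} ∩ FKMPQ={A} → {A} (+0)
site 3, node KP: K={G} ∩ P={G} → {G} (+0)
site 3, node KPQ: KP={G} ∪ Q={C} → {C,G} (+1)
site 3, node KMPQ: KPQ={C,G} ∪ M={T} → {C,G,T} (+1)
site 3, node FKMPQ: F={G} ∩ KMPQ={C,G,T} → {G} (+0)
site 3, node DFKMPQ: D={A} ∪ FKMPQ={G} → {A,G} (+1)
site 4, node KP: K={G} ∪ P={C} → {C,G} (+1)
site 4, node KPQ: KP={C,G} ∪ Q={T} → {C,G,T} (+1)
site 4, node KMPQ: KPQ={C,G,T} ∩ M={T} → {T} (+0)
site 4, node FKMPQ: F={G} ∪ KMPQ={T} → {G,T} (+1)
site 4, node DFKMPQ: D={T} ∩ FKMPQ={G,T} → {T} (+0)
site 5, node KP: K={G} ∪ P={A} → {A,G} (+1)
site 5, node KPQ: KP={A,G} ∪ Q={T} → {A,G,T} (+1)
site 5, node KMPQ: KPQ={A,G,T} ∩ M={G} → {G} (+0)
site 5, node FKMPQ: F={G} ∩ KMPQ={G} → {G} (+0)
site 5, node DFKMPQ: D={C} ∪ FKMPQ={G} → {C,G} (+1)
site 6, node KP: K={C} ∪ P={G} → {C,G} (+1)
site 6, node KPQ: KP={C,G} ∩ Q={C} → {C} (+0)
site 6, node KMPQ: KPQ={C} ∪ M={T} → {C,T} (+1)
site 6, node FKMPQ: F={G} ∪ KMPQ={C,T} → {C,G,T} (+1)
site 6, node DFKMPQ: D={T} ∩ FKMPQ={C,G,T} → {T} (+0)
per-site changes: [2, 4, 2, 3, 3, 3, 3]; total = 20

4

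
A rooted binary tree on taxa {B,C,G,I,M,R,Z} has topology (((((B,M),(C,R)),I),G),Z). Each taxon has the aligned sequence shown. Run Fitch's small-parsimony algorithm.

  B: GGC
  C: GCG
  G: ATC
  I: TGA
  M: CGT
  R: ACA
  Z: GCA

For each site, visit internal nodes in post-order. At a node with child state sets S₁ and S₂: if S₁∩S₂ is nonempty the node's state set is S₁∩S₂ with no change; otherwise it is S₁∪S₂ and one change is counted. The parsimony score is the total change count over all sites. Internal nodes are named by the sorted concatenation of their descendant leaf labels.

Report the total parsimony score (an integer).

BM@0: {G} ∪ {C} = {C,G} (union, +1)
CR@0: {G} ∪ {A} = {A,G} (union, +1)
BCMR@0: {C,G} ∩ {A,G} = {G} (intersection, +0)
BCIMR@0: {G} ∪ {T} = {G,T} (union, +1)
BCGIMR@0: {G,T} ∪ {A} = {A,G,T} (union, +1)
BCGIMRZ@0: {A,G,T} ∩ {G} = {G} (intersection, +0)
BM@1: {G} ∩ {G} = {G} (intersection, +0)
CR@1: {C} ∩ {C} = {C} (intersection, +0)
BCMR@1: {G} ∪ {C} = {C,G} (union, +1)
BCIMR@1: {C,G} ∩ {G} = {G} (intersection, +0)
BCGIMR@1: {G} ∪ {T} = {G,T} (union, +1)
BCGIMRZ@1: {G,T} ∪ {C} = {C,G,T} (union, +1)
BM@2: {C} ∪ {T} = {C,T} (union, +1)
CR@2: {G} ∪ {A} = {A,G} (union, +1)
BCMR@2: {C,T} ∪ {A,G} = {A,C,G,T} (union, +1)
BCIMR@2: {A,C,G,T} ∩ {A} = {A} (intersection, +0)
BCGIMR@2: {A} ∪ {C} = {A,C} (union, +1)
BCGIMRZ@2: {A,C} ∩ {A} = {A} (intersection, +0)
per-site changes: [4, 3, 4]; total = 11

11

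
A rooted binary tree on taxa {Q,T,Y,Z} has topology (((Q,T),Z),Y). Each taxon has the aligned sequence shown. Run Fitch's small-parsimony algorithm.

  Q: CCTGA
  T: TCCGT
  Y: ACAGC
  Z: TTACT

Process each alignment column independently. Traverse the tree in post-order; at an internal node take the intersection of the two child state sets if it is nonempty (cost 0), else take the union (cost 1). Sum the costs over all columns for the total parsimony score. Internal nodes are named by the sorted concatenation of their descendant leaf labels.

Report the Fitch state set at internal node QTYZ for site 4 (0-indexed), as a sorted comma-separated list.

site 0, node QT: Q={C} ∪ T={T} → {C,T} (+1)
site 0, node QTZ: QT={C,T} ∩ Z={T} → {T} (+0)
site 0, node QTYZ: QTZ={T} ∪ Y={A} → {A,T} (+1)
site 1, node QT: Q={C} ∩ T={C} → {C} (+0)
site 1, node QTZ: QT={C} ∪ Z={T} → {C,T} (+1)
site 1, node QTYZ: QTZ={C,T} ∩ Y={C} → {C} (+0)
site 2, node QT: Q={T} ∪ T={C} → {C,T} (+1)
site 2, node QTZ: QT={C,T} ∪ Z={A} → {A,C,T} (+1)
site 2, node QTYZ: QTZ={A,C,T} ∩ Y={A} → {A} (+0)
site 3, node QT: Q={G} ∩ T={G} → {G} (+0)
site 3, node QTZ: QT={G} ∪ Z={C} → {C,G} (+1)
site 3, node QTYZ: QTZ={C,G} ∩ Y={G} → {G} (+0)
site 4, node QT: Q={A} ∪ T={T} → {A,T} (+1)
site 4, node QTZ: QT={A,T} ∩ Z={T} → {T} (+0)
site 4, node QTYZ: QTZ={T} ∪ Y={C} → {C,T} (+1)
per-site changes: [2, 1, 2, 1, 2]; total = 8

C,T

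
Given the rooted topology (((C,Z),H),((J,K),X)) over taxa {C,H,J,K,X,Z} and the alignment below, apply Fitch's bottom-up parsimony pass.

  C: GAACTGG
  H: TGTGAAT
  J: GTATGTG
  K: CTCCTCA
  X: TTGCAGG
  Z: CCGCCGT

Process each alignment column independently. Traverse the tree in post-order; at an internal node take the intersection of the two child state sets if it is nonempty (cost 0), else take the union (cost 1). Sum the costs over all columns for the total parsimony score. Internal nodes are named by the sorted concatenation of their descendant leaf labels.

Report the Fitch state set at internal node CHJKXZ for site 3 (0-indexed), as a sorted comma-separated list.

site 0, node CZ: C={G} ∪ Z={C} → {C,G} (+1)
site 0, node CHZ: CZ={C,G} ∪ H={T} → {C,G,T} (+1)
site 0, node JK: J={G} ∪ K={C} → {C,G} (+1)
site 0, node JKX: JK={C,G} ∪ X={T} → {C,G,T} (+1)
site 0, node CHJKXZ: CHZ={C,G,T} ∩ JKX={C,G,T} → {C,G,T} (+0)
site 1, node CZ: C={A} ∪ Z={C} → {A,C} (+1)
site 1, node CHZ: CZ={A,C} ∪ H={G} → {A,C,G} (+1)
site 1, node JK: J={T} ∩ K={T} → {T} (+0)
site 1, node JKX: JK={T} ∩ X={T} → {T} (+0)
site 1, node CHJKXZ: CHZ={A,C,G} ∪ JKX={T} → {A,C,G,T} (+1)
site 2, node CZ: C={A} ∪ Z={G} → {A,G} (+1)
site 2, node CHZ: CZ={A,G} ∪ H={T} → {A,G,T} (+1)
site 2, node JK: J={A} ∪ K={C} → {A,C} (+1)
site 2, node JKX: JK={A,C} ∪ X={G} → {A,C,G} (+1)
site 2, node CHJKXZ: CHZ={A,G,T} ∩ JKX={A,C,G} → {A,G} (+0)
site 3, node CZ: C={C} ∩ Z={C} → {C} (+0)
site 3, node CHZ: CZ={C} ∪ H={G} → {C,G} (+1)
site 3, node JK: J={T} ∪ K={C} → {C,T} (+1)
site 3, node JKX: JK={C,T} ∩ X={C} → {C} (+0)
site 3, node CHJKXZ: CHZ={C,G} ∩ JKX={C} → {C} (+0)
site 4, node CZ: C={T} ∪ Z={C} → {C,T} (+1)
site 4, node CHZ: CZ={C,T} ∪ H={A} → {A,C,T} (+1)
site 4, node JK: J={G} ∪ K={T} → {G,T} (+1)
site 4, node JKX: JK={G,T} ∪ X={A} → {A,G,T} (+1)
site 4, node CHJKXZ: CHZ={A,C,T} ∩ JKX={A,G,T} → {A,T} (+0)
site 5, node CZ: C={G} ∩ Z={G} → {G} (+0)
site 5, node CHZ: CZ={G} ∪ H={A} → {A,G} (+1)
site 5, node JK: J={T} ∪ K={C} → {C,T} (+1)
site 5, node JKX: JK={C,T} ∪ X={G} → {C,G,T} (+1)
site 5, node CHJKXZ: CHZ={A,G} ∩ JKX={C,G,T} → {G} (+0)
site 6, node CZ: C={G} ∪ Z={T} → {G,T} (+1)
site 6, node CHZ: CZ={G,T} ∩ H={T} → {T} (+0)
site 6, node JK: J={G} ∪ K={A} → {A,G} (+1)
site 6, node JKX: JK={A,G} ∩ X={G} → {G} (+0)
site 6, node CHJKXZ: CHZ={T} ∪ JKX={G} → {G,T} (+1)
per-site changes: [4, 3, 4, 2, 4, 3, 3]; total = 23

C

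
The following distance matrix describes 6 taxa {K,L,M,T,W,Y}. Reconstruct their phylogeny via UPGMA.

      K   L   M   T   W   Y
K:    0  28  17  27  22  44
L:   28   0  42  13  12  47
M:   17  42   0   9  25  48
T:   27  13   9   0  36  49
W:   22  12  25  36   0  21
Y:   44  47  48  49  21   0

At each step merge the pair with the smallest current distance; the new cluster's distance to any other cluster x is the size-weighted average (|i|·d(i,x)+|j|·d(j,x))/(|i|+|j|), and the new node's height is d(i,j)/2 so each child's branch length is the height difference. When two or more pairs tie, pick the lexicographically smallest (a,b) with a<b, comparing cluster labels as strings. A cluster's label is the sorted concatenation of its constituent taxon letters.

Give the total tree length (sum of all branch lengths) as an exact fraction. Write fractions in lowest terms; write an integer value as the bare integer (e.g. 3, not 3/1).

1157/15

1. join M+T (d=9) ⇒ MT; edges |M|=9/2, |T|=9/2
  updated: d(K,MT)=22, d(L,MT)=55/2, d(MT,W)=61/2, d(MT,Y)=97/2
2. join L+W (d=12) ⇒ LW; edges |L|=6, |W|=6
  updated: d(K,LW)=25, d(LW,MT)=29, d(LW,Y)=34
3. join K+MT (d=22) ⇒ KMT; edges |K|=11, |MT|=13/2
  updated: d(KMT,LW)=83/3, d(KMT,Y)=47
4. join KMT+LW (d=83/3) ⇒ KLMTW; edges |KMT|=17/6, |LW|=47/6
  updated: d(KLMTW,Y)=209/5
5. join KLMTW+Y (d=209/5) ⇒ KLMTWY; edges |KLMTW|=106/15, |Y|=209/10
final tree: (((K:11,(M:9/2,T:9/2):13/2):17/6,(L:6,W:6):47/6):106/15,Y:209/10)
total length: 1157/15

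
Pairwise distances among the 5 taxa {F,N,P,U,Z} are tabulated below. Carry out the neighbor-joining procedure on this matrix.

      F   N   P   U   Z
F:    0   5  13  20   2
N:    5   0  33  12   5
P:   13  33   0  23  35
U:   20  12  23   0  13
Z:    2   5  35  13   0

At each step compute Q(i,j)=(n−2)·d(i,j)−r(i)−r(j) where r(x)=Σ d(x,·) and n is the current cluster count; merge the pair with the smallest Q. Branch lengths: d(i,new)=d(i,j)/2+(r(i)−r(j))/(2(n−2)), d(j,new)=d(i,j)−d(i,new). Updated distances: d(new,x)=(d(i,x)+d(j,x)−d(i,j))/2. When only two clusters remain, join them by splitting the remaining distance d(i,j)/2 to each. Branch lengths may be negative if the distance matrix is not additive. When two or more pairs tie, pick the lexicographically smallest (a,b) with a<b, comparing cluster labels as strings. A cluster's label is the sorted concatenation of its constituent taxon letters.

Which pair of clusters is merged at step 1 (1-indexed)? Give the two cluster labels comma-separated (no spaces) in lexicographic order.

1. join F+P (d=13, Q=-105) ⇒ FP; edges |F|=-25/6, |P|=103/6
  updated: d(FP,N)=25/2, d(FP,U)=15, d(FP,Z)=12
2. join FP+U (d=15, Q=-99/2) ⇒ FPU; edges |FP|=59/8, |U|=61/8
  updated: d(FPU,N)=19/4, d(FPU,Z)=5
3. join FPU+N (d=19/4, Q=-59/4) ⇒ FNPU; edges |FPU|=19/8, |N|=19/8
  updated: d(FNPU,Z)=21/8
4. join FNPU+Z (d=21/8) ⇒ FNPUZ; edges |FNPU|=21/16, |Z|=21/16
final tree: ((((F:-25/6,P:103/6):59/8,U:61/8):19/8,N:19/8):21/16,Z:21/16)
total length: 283/8

F,P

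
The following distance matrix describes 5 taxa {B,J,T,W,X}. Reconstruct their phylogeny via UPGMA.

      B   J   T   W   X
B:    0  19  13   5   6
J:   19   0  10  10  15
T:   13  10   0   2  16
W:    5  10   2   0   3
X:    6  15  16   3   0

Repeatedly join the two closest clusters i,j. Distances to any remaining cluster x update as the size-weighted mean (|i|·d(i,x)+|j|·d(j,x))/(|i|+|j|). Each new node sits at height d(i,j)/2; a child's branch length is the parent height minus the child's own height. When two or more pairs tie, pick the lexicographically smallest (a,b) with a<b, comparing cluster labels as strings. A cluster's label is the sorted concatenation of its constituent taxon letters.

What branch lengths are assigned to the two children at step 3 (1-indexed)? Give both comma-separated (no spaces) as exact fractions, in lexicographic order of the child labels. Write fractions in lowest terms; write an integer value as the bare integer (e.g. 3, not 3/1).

13/8,29/8

iteration 1: select T,W (d=2); attach at lengths (1, 1); label the merged cluster TW
  updated: d(B,TW)=9, d(J,TW)=10, d(TW,X)=19/2
iteration 2: select B,X (d=6); attach at lengths (3, 3); label the merged cluster BX
  updated: d(BX,J)=17, d(BX,TW)=37/4
iteration 3: select BX,TW (d=37/4); attach at lengths (13/8, 29/8); label the merged cluster BTWX
  updated: d(BTWX,J)=27/2
iteration 4: select BTWX,J (d=27/2); attach at lengths (17/8, 27/4); label the merged cluster BJTWX
final tree: (((B:3,X:3):13/8,(T:1,W:1):29/8):17/8,J:27/4)
total length: 177/8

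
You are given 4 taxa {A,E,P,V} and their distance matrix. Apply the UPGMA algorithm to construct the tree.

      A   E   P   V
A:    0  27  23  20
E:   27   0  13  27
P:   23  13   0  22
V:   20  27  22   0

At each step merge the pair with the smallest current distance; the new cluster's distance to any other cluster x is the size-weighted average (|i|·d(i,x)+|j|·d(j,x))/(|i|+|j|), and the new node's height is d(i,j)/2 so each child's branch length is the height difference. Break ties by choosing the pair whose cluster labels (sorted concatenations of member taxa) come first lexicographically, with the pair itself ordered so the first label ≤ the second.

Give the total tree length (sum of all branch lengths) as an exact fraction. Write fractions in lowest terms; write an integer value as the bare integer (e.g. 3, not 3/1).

165/4

1. join E+P (d=13) ⇒ EP; edges |E|=13/2, |P|=13/2
  updated: d(A,EP)=25, d(EP,V)=49/2
2. join A+V (d=20) ⇒ AV; edges |A|=10, |V|=10
  updated: d(AV,EP)=99/4
3. join AV+EP (d=99/4) ⇒ AEPV; edges |AV|=19/8, |EP|=47/8
final tree: ((A:10,V:10):19/8,(E:13/2,P:13/2):47/8)
total length: 165/4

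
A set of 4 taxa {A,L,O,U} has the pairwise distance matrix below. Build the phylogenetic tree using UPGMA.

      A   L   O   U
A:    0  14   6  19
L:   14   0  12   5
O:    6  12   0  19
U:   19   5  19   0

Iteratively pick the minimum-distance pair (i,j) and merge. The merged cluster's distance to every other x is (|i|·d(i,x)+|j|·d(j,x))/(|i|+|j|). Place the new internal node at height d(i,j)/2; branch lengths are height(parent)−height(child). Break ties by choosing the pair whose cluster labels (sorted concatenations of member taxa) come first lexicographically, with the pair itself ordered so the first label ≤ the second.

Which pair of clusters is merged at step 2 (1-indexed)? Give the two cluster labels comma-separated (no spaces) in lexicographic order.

A,O

1. join L+U (d=5) ⇒ LU; edges |L|=5/2, |U|=5/2
  updated: d(A,LU)=33/2, d(LU,O)=31/2
2. join A+O (d=6) ⇒ AO; edges |A|=3, |O|=3
  updated: d(AO,LU)=16
3. join AO+LU (d=16) ⇒ ALOU; edges |AO|=5, |LU|=11/2
final tree: ((A:3,O:3):5,(L:5/2,U:5/2):11/2)
total length: 43/2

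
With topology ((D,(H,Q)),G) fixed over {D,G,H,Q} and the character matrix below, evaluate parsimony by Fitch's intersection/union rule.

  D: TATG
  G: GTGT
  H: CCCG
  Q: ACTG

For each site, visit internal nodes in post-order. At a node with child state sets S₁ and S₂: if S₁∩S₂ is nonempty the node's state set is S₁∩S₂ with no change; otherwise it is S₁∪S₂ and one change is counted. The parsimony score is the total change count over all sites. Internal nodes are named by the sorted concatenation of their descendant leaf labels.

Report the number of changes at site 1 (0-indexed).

2

[col 0] HQ: children H:{C}, Q:{A} ∪→ {A,C}; cost 1
[col 0] DHQ: children D:{T}, HQ:{A,C} ∪→ {A,C,T}; cost 1
[col 0] DGHQ: children DHQ:{A,C,T}, G:{G} ∪→ {A,C,G,T}; cost 1
[col 1] HQ: children H:{C}, Q:{C} ∩→ {C}; cost 0
[col 1] DHQ: children D:{A}, HQ:{C} ∪→ {A,C}; cost 1
[col 1] DGHQ: children DHQ:{A,C}, G:{T} ∪→ {A,C,T}; cost 1
[col 2] HQ: children H:{C}, Q:{T} ∪→ {C,T}; cost 1
[col 2] DHQ: children D:{T}, HQ:{C,T} ∩→ {T}; cost 0
[col 2] DGHQ: children DHQ:{T}, G:{G} ∪→ {G,T}; cost 1
[col 3] HQ: children H:{G}, Q:{G} ∩→ {G}; cost 0
[col 3] DHQ: children D:{G}, HQ:{G} ∩→ {G}; cost 0
[col 3] DGHQ: children DHQ:{G}, G:{T} ∪→ {G,T}; cost 1
per-site changes: [3, 2, 2, 1]; total = 8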